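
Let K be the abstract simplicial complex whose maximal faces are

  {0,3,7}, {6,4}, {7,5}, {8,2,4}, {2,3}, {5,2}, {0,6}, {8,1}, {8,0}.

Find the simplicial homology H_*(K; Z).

Fix the vertex order 0 < 1 < 2 < 3 < 4 < 5 < 6 < 7 < 8 and write every simplex with vertices in increasing order. Then dim K = 2 and the simplices of K are:

  0-simplices (9): [0], [1], [2], [3], [4], [5], [6], [7], [8]
  1-simplices (13): [0,3], [0,6], [0,7], [0,8], [1,8], [2,3], [2,4], [2,5], [2,8], [3,7], [4,6], [4,8], [5,7]
  2-simplices (2): [0,3,7], [2,4,8]

so the chain groups are C_0 ≅ Z^9, C_1 ≅ Z^13, C_2 ≅ Z^2.

Boundary ∂_1: C_1 → C_0 maps an edge to its endpoints' difference, ∂[p,q] = q − p. For instance
  ∂[2,8] = [8] − [2].
The 9×13 boundary matrix has rank 8 and Smith normal form diag(1,1,1,1,1,1,1,1).

The boundary map ∂_2: C_2 → C_1 maps a triangle to the signed sum of its edges. For instance
  ∂[0,3,7] = [3,7] − [0,7] + [0,3],
  ∂[2,4,8] = [4,8] − [2,8] + [2,4].
The resulting 13×2 matrix has rank 2, and its Smith normal form has invariant factors (1,1).

Now H_k = ker ∂_k / im ∂_{k+1}, so:

  H_0: rank C_0 − rank ∂_1 = 9 − 8 = 1, and the invariant factors of ∂_1 are all 1, so H_0 = Z.
  H_1: rank ker ∂_1 − rank ∂_2 = (13 − 8) − 2 = 3, and the invariant factors of ∂_2 are all 1, so H_1 = Z^3.
  H_2: rank ker ∂_2 − rank ∂_3 = (2 − 2) − 0 = 0, and there is no ∂_3, so H_2 = 0.

H_0 ≅ Z,  H_1 ≅ Z^3,  H_2 = 0.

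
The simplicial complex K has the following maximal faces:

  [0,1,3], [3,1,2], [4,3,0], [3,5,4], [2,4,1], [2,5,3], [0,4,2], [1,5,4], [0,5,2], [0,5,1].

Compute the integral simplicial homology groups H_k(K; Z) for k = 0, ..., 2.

H_0 = Z,  H_1 = Z/2Z,  H_2 = 0.

K has 6 vertices, 15 edges, 10 triangles.
rank ∂_0 = 0, rank ∂_1 = 5 ⇒ b_0 = 6 − 0 − 5 = 1; all invariant factors of ∂_1 are 1 so no torsion. So H_0 ≅ Z.
rank ∂_1 = 5, rank ∂_2 = 10 ⇒ b_1 = 15 − 5 − 10 = 0; ∂_2 has invariant factor(s) [2] giving torsion. So H_1 ≅ Z/2Z.
rank ∂_2 = 10, rank ∂_3 = 0 ⇒ b_2 = 10 − 10 − 0 = 0. So H_2 ≅ 0.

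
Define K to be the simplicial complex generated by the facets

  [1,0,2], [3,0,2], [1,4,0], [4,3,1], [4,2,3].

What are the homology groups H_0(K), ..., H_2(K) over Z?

We work with the vertex ordering 0 < 1 < 2 < 3 < 4. The simplices of K, each written with vertices in increasing order, are:

  0-simplices (5): [0], [1], [2], [3], [4]
  1-simplices (10): [0,1], [0,2], [0,3], [0,4], [1,2], [1,3], [1,4], [2,3], [2,4], [3,4]
  2-simplices (5): [0,1,2], [0,1,4], [0,2,3], [1,3,4], [2,3,4]

so the chain groups are C_0 ≅ Z^5, C_1 ≅ Z^10, C_2 ≅ Z^5.

The boundary map ∂_1: C_1 → C_0 sends each edge [p,q] (with p < q) to q − p. For instance
  ∂[2,3] = [3] − [2].
As a 5×10 matrix over Z this has rank 4, with invariant factors (1,1,1,1).

∂_2: C_2 → C_1 acts by ∂[p,q,r] = [q,r] − [p,r] + [p,q]. For instance
  ∂[0,1,2] = [1,2] − [0,2] + [0,1],
  ∂[0,2,3] = [2,3] − [0,3] + [0,2].
The resulting 10×5 matrix has rank 5, and its Smith normal form has invariant factors (1,1,1,1,1).

Computing H_k = (kernel of ∂_k) / (image of ∂_{k+1}):

  H_0: rank C_0 − rank ∂_1 = 5 − 4 = 1, and the invariant factors of ∂_1 are all 1, so H_0 ≅ Z.
  H_1: rank ker ∂_1 − rank ∂_2 = (10 − 4) − 5 = 1, and the invariant factors of ∂_2 are all 1, so H_1 ≅ Z.
  H_2: rank ker ∂_2 − rank ∂_3 = (5 − 5) − 0 = 0, and there is no ∂_3, so H_2 ≅ 0.

As a check, the Euler characteristic is 5 − 10 + 5 = 0, which agrees with 1 − 1 + 0 = 0.

H_0 = Z,  H_1 = Z,  H_2 = 0.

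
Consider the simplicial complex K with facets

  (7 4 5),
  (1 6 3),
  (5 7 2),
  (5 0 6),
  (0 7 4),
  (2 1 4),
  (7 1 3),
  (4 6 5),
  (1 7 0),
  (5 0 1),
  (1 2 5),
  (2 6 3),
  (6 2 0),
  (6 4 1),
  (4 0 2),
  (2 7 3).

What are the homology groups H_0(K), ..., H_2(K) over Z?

We work with the vertex ordering 0 < 1 < 2 < 3 < 4 < 5 < 6 < 7. The simplices of K, each written with vertices in increasing order, are:

  0-simplices (8): [0], [1], [2], [3], [4], [5], [6], [7]
  1-simplices (24): (24 of them)
  2-simplices (16): [0,1,5], [0,1,7], [0,2,4], [0,2,6], [0,4,7], [0,5,6], [1,2,4], [1,2,5], [1,3,6], [1,3,7], [1,4,6], [2,3,6], [2,3,7], [2,5,7], [4,5,6], [4,5,7]

so the chain groups are C_0 ≅ Z^8, C_1 ≅ Z^24, C_2 ≅ Z^16.

Boundary ∂_1: C_1 → C_0 maps an edge to its endpoints' difference, ∂[p,q] = q − p. For instance
  ∂[4,6] = [6] − [4].
The 8×24 boundary matrix has rank 7 and Smith normal form diag(1,1,1,1,1,1,1).

The boundary map ∂_2: C_2 → C_1 sends each 2-simplex [p,q,r] to [q,r] − [p,r] + [p,q]. For instance
  ∂[0,2,6] = [2,6] − [0,6] + [0,2],
  ∂[0,5,6] = [5,6] − [0,6] + [0,5].
This gives a 24×16 integer matrix of rank 15; reducing to Smith normal form yields diagonal entries (1,1,1,1,1,1,1,1,1,1,1,1,1,1,1).

Now H_k = ker ∂_k / im ∂_{k+1}, so:

  H_0: rank C_0 − rank ∂_1 = 8 − 7 = 1, and the invariant factors of ∂_1 are all 1, so H_0 = Z.
  H_1: rank ker ∂_1 − rank ∂_2 = (24 − 7) − 15 = 2, and the invariant factors of ∂_2 are all 1, so H_1 = Z^2.
  H_2: rank ker ∂_2 − rank ∂_3 = (16 − 15) − 0 = 1, and there is no ∂_3, so H_2 = Z.

H_0 ≅ Z,  H_1 ≅ Z^2,  H_2 ≅ Z.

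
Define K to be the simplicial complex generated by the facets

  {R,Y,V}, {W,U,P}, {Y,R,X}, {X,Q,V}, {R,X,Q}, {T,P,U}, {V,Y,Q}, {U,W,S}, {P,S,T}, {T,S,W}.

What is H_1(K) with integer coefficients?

H_1 = Z^2.

Order the vertices as P < Q < R < S < T < U < V < W < X < Y. Listing each simplex with vertices in this order, K has dimension 2 with simplices:

  0-simplices (10): P, Q, R, S, T, U, V, W, X, Y
  1-simplices (20): PS, PT, PU, PW, QR, QV, QX, QY, RV, RX, RY, ST, SU, SW, TU, TW, UW, VX, VY, XY
  2-simplices (10): PST, PTU, PUW, QRX, QVX, QVY, RVY, RXY, STW, SUW

giving chain groups C_0 ≅ Z^10, C_1 ≅ Z^20, C_2 ≅ Z^10.

Boundary ∂_1: C_1 → C_0 sends each edge [p,q] (with p < q) to q − p.
As a 10×20 matrix over Z this has rank 8, with invariant factors (1,1,1,1,1,1,1,1).

∂_2: C_2 → C_1 acts by ∂[p,q,r] = [q,r] − [p,r] + [p,q]. For instance
  ∂QRX = RX − QX + QR,
  ∂STW = TW − SW + ST.
As a 20×10 matrix over Z this has rank 10, with invariant factors (1,1,1,1,1,1,1,1,1,1).

Now H_k = ker ∂_k / im ∂_{k+1}, so:

  H_1: rank ker ∂_1 − rank ∂_2 = (20 − 8) − 10 = 2, and the invariant factors of ∂_2 are all 1, so H_1 ≅ Z^2.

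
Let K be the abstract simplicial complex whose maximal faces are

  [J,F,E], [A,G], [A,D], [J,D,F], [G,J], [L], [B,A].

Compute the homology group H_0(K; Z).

H_0 = Z^2.

We work with the vertex ordering A < B < D < E < F < G < J < L. The simplices of K, each written with vertices in increasing order, are:

  0-simplices (8): A, B, D, E, F, G, J, L
  1-simplices (9): AB, AD, AG, DF, DJ, EF, EJ, FJ, GJ
  2-simplices (2): DFJ, EFJ

giving chain groups C_0 ≅ Z^8, C_1 ≅ Z^9, C_2 ≅ Z^2.

Boundary ∂_1: C_1 → C_0 sends each edge [p,q] (with p < q) to q − p.
The 8×9 boundary matrix has rank 6 and Smith normal form diag(1,1,1,1,1,1).

Boundary ∂_2: C_2 → C_1 sends each 2-simplex [p,q,r] to [q,r] − [p,r] + [p,q]. For instance
  ∂EFJ = FJ − EJ + EF,
  ∂DFJ = FJ − DJ + DF.
The resulting 9×2 matrix has rank 2, and its Smith normal form has invariant factors (1,1).

Computing H_k = (kernel of ∂_k) / (image of ∂_{k+1}):

  H_0: rank C_0 − rank ∂_1 = 8 − 6 = 2, and the invariant factors of ∂_1 are all 1, so H_0 = Z^2.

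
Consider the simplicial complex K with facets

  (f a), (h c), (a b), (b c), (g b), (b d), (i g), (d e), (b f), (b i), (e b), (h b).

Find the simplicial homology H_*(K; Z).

H_0 ≅ Z,  H_1 ≅ Z^4.

Fix the vertex order a < b < c < d < e < f < g < h < i and write every simplex with vertices in increasing order. Then dim K = 1 and the simplices of K are:

  0-simplices (9): a, b, c, d, e, f, g, h, i
  1-simplices (12): ab, af, bc, bd, be, bf, bg, bh, bi, ch, de, gi

so the chain groups are C_0 ≅ Z^9, C_1 ≅ Z^12.

Boundary ∂_1: C_1 → C_0 sends each edge [p,q] (with p < q) to q − p. For instance
  ∂ch = h − c.
This gives a 9×12 integer matrix of rank 8; reducing to Smith normal form yields diagonal entries (1,1,1,1,1,1,1,1).

From H_k ≅ ker(∂_k) / im(∂_{k+1}) we obtain:

  H_0: rank C_0 − rank ∂_1 = 9 − 8 = 1, and the invariant factors of ∂_1 are all 1, so H_0 ≅ Z.
  H_1: rank ker ∂_1 − rank ∂_2 = (12 − 8) − 0 = 4, and there is no ∂_2, so H_1 ≅ Z^4.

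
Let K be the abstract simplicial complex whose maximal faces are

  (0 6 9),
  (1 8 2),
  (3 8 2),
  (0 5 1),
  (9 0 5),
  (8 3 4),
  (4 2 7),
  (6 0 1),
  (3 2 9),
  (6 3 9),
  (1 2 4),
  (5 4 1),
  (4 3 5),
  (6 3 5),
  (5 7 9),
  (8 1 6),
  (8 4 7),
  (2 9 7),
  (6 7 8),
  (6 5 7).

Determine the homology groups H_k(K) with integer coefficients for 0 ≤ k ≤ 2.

H_0 = Z,  H_1 = Z ⊕ Z/2,  H_2 = 0.

We work with the vertex ordering 0 < 1 < 2 < 3 < 4 < 5 < 6 < 7 < 8 < 9. The simplices of K, each written with vertices in increasing order, are:

  0-simplices (10): [0], [1], [2], [3], [4], [5], [6], [7], [8], [9]
  1-simplices (30): (30 of them)
  2-simplices (20): (20 of them)

giving chain groups C_0 ≅ Z^10, C_1 ≅ Z^30, C_2 ≅ Z^20.

The boundary map ∂_1: C_1 → C_0 sends each edge [p,q] (with p < q) to q − p.
The 10×30 boundary matrix has rank 9 and Smith normal form diag(1,1,1,1,1,1,1,1,1).

∂_2: C_2 → C_1 sends each 2-simplex [p,q,r] to [q,r] − [p,r] + [p,q]. For instance
  ∂[2,7,9] = [7,9] − [2,9] + [2,7],
  ∂[5,6,7] = [6,7] − [5,7] + [5,6].
As a 30×20 matrix over Z this has rank 20, with invariant factors (1,1,1,1,1,1,1,1,1,1,1,1,1,1,1,1,1,1,1,2).

From H_k ≅ ker(∂_k) / im(∂_{k+1}) we obtain:

  H_0: rank C_0 − rank ∂_1 = 10 − 9 = 1, and the invariant factors of ∂_1 are all 1, so H_0 = Z.
  H_1: rank ker ∂_1 − rank ∂_2 = (30 − 9) − 20 = 1, and ∂_2 has invariant factor 2 > 1, so H_1 = Z ⊕ Z/2.
  H_2: rank ker ∂_2 − rank ∂_3 = (20 − 20) − 0 = 0, and there is no ∂_3, so H_2 = 0.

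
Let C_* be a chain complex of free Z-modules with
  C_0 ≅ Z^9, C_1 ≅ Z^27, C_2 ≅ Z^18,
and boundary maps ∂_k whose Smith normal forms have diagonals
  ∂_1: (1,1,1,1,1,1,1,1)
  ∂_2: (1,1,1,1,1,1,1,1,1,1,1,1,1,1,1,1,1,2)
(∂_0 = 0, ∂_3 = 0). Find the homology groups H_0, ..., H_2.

H_0: b_0 = 9 − 0 − 8 = 1; torsion from ∂_1 factors > 1: none. So H_0 ≅ Z.
H_1: b_1 = 27 − 8 − 18 = 1; torsion from ∂_2 factors > 1: [2]. So H_1 ≅ Z ⊕ Z/2Z.
H_2: b_2 = 18 − 18 − 0 = 0; torsion from ∂_3 factors > 1: none. So H_2 ≅ 0.

H_0 ≅ Z,  H_1 ≅ Z ⊕ Z/2Z,  H_2 = 0.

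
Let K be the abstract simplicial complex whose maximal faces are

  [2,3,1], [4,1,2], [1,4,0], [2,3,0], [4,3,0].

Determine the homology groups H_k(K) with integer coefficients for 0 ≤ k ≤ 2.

Fix the vertex order 0 < 1 < 2 < 3 < 4 and write every simplex with vertices in increasing order. Then dim K = 2 and the simplices of K are:

  0-simplices (5): [0], [1], [2], [3], [4]
  1-simplices (10): [0,1], [0,2], [0,3], [0,4], [1,2], [1,3], [1,4], [2,3], [2,4], [3,4]
  2-simplices (5): [0,1,4], [0,2,3], [0,3,4], [1,2,3], [1,2,4]

so the chain groups are C_0 ≅ Z^5, C_1 ≅ Z^10, C_2 ≅ Z^5.

Boundary ∂_1: C_1 → C_0 is given by ∂[p,q] = [q] − [p].
As a 5×10 matrix over Z this has rank 4, with invariant factors (1,1,1,1).

Boundary ∂_2: C_2 → C_1 sends each 2-simplex [p,q,r] to [q,r] − [p,r] + [p,q]. For instance
  ∂[0,2,3] = [2,3] − [0,3] + [0,2],
  ∂[0,3,4] = [3,4] − [0,4] + [0,3].
The resulting 10×5 matrix has rank 5, and its Smith normal form has invariant factors (1,1,1,1,1).

From H_k ≅ ker(∂_k) / im(∂_{k+1}) we obtain:

  H_0: rank C_0 − rank ∂_1 = 5 − 4 = 1, and the invariant factors of ∂_1 are all 1, so H_0 = Z.
  H_1: rank ker ∂_1 − rank ∂_2 = (10 − 4) − 5 = 1, and the invariant factors of ∂_2 are all 1, so H_1 = Z.
  H_2: rank ker ∂_2 − rank ∂_3 = (5 − 5) − 0 = 0, and there is no ∂_3, so H_2 = 0.

H_0 = Z,  H_1 = Z,  H_2 = 0.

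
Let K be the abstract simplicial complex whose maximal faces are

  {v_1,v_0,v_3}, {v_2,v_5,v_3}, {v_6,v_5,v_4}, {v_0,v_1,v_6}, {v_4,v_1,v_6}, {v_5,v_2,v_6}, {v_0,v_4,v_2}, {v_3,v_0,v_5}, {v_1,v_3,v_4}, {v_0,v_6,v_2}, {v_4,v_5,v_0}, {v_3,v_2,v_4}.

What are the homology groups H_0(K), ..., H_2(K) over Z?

Order the vertices as v_0 < v_1 < v_2 < v_3 < v_4 < v_5 < v_6. Listing each simplex with vertices in this order, K has dimension 2 with simplices:

  0-simplices (7): [v_0], [v_1], [v_2], [v_3], [v_4], [v_5], [v_6]
  1-simplices (18): (18 of them)
  2-simplices (12): (12 of them)

Hence C_0 ≅ Z^7, C_1 ≅ Z^18, C_2 ≅ Z^12.

∂_1: C_1 → C_0 is given by ∂[p,q] = [q] − [p].
As a 7×18 matrix over Z this has rank 6, with invariant factors (1,1,1,1,1,1).

Boundary ∂_2: C_2 → C_1 maps a triangle to the signed sum of its edges. For instance
  ∂[v_0,v_4,v_5] = [v_4,v_5] − [v_0,v_5] + [v_0,v_4],
  ∂[v_0,v_1,v_6] = [v_1,v_6] − [v_0,v_6] + [v_0,v_1].
The resulting 18×12 matrix has rank 12, and its Smith normal form has invariant factors (1,1,1,1,1,1,1,1,1,1,1,2).

From H_k ≅ ker(∂_k) / im(∂_{k+1}) we obtain:

  H_0: rank C_0 − rank ∂_1 = 7 − 6 = 1, and the invariant factors of ∂_1 are all 1, so H_0 ≅ Z.
  H_1: rank ker ∂_1 − rank ∂_2 = (18 − 6) − 12 = 0, and ∂_2 has invariant factor 2 > 1, so H_1 ≅ Z/2.
  H_2: rank ker ∂_2 − rank ∂_3 = (12 − 12) − 0 = 0, and there is no ∂_3, so H_2 ≅ 0.

As a check, the Euler characteristic is 7 − 18 + 12 = 1, which agrees with 1 − 0 + 0 = 1.
(K is a triangulation of the real projective plane RP^2.)

H_0 = Z,  H_1 = Z/2,  H_2 = 0.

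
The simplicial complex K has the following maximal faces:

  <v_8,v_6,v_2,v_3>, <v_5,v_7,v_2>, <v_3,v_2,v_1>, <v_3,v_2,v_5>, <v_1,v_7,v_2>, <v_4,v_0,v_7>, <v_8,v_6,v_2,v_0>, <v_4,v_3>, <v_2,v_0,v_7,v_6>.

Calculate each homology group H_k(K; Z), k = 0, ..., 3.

Fix the vertex order v_0 < v_1 < v_2 < v_3 < v_4 < v_5 < v_6 < v_7 < v_8 and write every simplex with vertices in increasing order. Then dim K = 3 and the simplices of K are:

  0-simplices (9): [v_0], [v_1], [v_2], [v_3], [v_4], [v_5], [v_6], [v_7], [v_8]
  1-simplices (21): (21 of them)
  2-simplices (15): (15 of them)
  3-simplices (3): [v_0,v_2,v_6,v_7], [v_0,v_2,v_6,v_8], [v_2,v_3,v_6,v_8]

giving chain groups C_0 ≅ Z^9, C_1 ≅ Z^21, C_2 ≅ Z^15, C_3 ≅ Z^3.

The boundary map ∂_1: C_1 → C_0 sends each edge [p,q] (with p < q) to q − p. For instance
  ∂[v_3,v_6] = [v_6] − [v_3].
The 9×21 boundary matrix has rank 8 and Smith normal form diag(1,1,1,1,1,1,1,1).

The boundary map ∂_2: C_2 → C_1 maps a triangle to the signed sum of its edges. For instance
  ∂[v_0,v_2,v_8] = [v_2,v_8] − [v_0,v_8] + [v_0,v_2],
  ∂[v_0,v_2,v_6] = [v_2,v_6] − [v_0,v_6] + [v_0,v_2].
As a 21×15 matrix over Z this has rank 12, with invariant factors (1,1,1,1,1,1,1,1,1,1,1,1).

∂_3: C_3 → C_2 sends each 3-simplex σ to the alternating sum Σ_i (−1)^i (σ with its i-th vertex removed). For instance
  ∂[v_2,v_3,v_6,v_8] = [v_3,v_6,v_8] − [v_2,v_6,v_8] + [v_2,v_3,v_8] − [v_2,v_3,v_6],
  ∂[v_0,v_2,v_6,v_7] = [v_2,v_6,v_7] − [v_0,v_6,v_7] + [v_0,v_2,v_7] − [v_0,v_2,v_6].
The 15×3 boundary matrix has rank 3 and Smith normal form diag(1,1,1).

From H_k ≅ ker(∂_k) / im(∂_{k+1}) we obtain:

  H_0: rank C_0 − rank ∂_1 = 9 − 8 = 1, and the invariant factors of ∂_1 are all 1, so H_0 = Z.
  H_1: rank ker ∂_1 − rank ∂_2 = (21 − 8) − 12 = 1, and the invariant factors of ∂_2 are all 1, so H_1 = Z.
  H_2: rank ker ∂_2 − rank ∂_3 = (15 − 12) − 3 = 0, and the invariant factors of ∂_3 are all 1, so H_2 = 0.
  H_3: rank ker ∂_3 − rank ∂_4 = (3 − 3) − 0 = 0, and there is no ∂_4, so H_3 = 0.

H_0 = Z,  H_1 = Z,  H_2 = 0,  H_3 = 0.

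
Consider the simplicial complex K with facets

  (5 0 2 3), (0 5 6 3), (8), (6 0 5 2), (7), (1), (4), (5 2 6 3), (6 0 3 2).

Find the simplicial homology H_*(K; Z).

H_0 ≅ Z^5,  H_1 = 0,  H_2 = 0,  H_3 ≅ Z.

We work with the vertex ordering 0 < 1 < 2 < 3 < 4 < 5 < 6 < 7 < 8. The simplices of K, each written with vertices in increasing order, are:

  0-simplices (9): [0], [1], [2], [3], [4], [5], [6], [7], [8]
  1-simplices (10): [0,2], [0,3], [0,5], [0,6], [2,3], [2,5], [2,6], [3,5], [3,6], [5,6]
  2-simplices (10): [0,2,3], [0,2,5], [0,2,6], [0,3,5], [0,3,6], [0,5,6], [2,3,5], [2,3,6], [2,5,6], [3,5,6]
  3-simplices (5): [0,2,3,5], [0,2,3,6], [0,2,5,6], [0,3,5,6], [2,3,5,6]

giving chain groups C_0 ≅ Z^9, C_1 ≅ Z^10, C_2 ≅ Z^10, C_3 ≅ Z^5.

∂_1: C_1 → C_0 is given by ∂[p,q] = [q] − [p]. For instance
  ∂[3,5] = [5] − [3].
As a 9×10 matrix over Z this has rank 4, with invariant factors (1,1,1,1).

The boundary map ∂_2: C_2 → C_1 maps a triangle to the signed sum of its edges. For instance
  ∂[3,5,6] = [5,6] − [3,6] + [3,5],
  ∂[0,2,3] = [2,3] − [0,3] + [0,2].
As a 10×10 matrix over Z this has rank 6, with invariant factors (1,1,1,1,1,1).

Boundary ∂_3: C_3 → C_2 sends each 3-simplex σ to the alternating sum Σ_i (−1)^i (σ with its i-th vertex removed). For instance
  ∂[0,2,3,5] = [2,3,5] − [0,3,5] + [0,2,5] − [0,2,3],
  ∂[2,3,5,6] = [3,5,6] − [2,5,6] + [2,3,6] − [2,3,5].
As a 10×5 matrix over Z this has rank 4, with invariant factors (1,1,1,1).

From H_k ≅ ker(∂_k) / im(∂_{k+1}) we obtain:

  H_0: rank C_0 − rank ∂_1 = 9 − 4 = 5, and the invariant factors of ∂_1 are all 1, so H_0 = Z^5.
  H_1: rank ker ∂_1 − rank ∂_2 = (10 − 4) − 6 = 0, and the invariant factors of ∂_2 are all 1, so H_1 = 0.
  H_2: rank ker ∂_2 − rank ∂_3 = (10 − 6) − 4 = 0, and the invariant factors of ∂_3 are all 1, so H_2 = 0.
  H_3: rank ker ∂_3 − rank ∂_4 = (5 − 4) − 0 = 1, and there is no ∂_4, so H_3 = Z.

(K is a triangulation of the disjoint union of the 3-sphere S^3 and a set of 4 points.)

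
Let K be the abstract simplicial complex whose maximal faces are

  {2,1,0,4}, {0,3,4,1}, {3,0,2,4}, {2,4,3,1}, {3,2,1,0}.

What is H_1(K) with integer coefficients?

Order the vertices as 0 < 1 < 2 < 3 < 4. Listing each simplex with vertices in this order, K has dimension 3 with simplices:

  0-simplices (5): [0], [1], [2], [3], [4]
  1-simplices (10): [0,1], [0,2], [0,3], [0,4], [1,2], [1,3], [1,4], [2,3], [2,4], [3,4]
  2-simplices (10): [0,1,2], [0,1,3], [0,1,4], [0,2,3], [0,2,4], [0,3,4], [1,2,3], [1,2,4], [1,3,4], [2,3,4]
  3-simplices (5): [0,1,2,3], [0,1,2,4], [0,1,3,4], [0,2,3,4], [1,2,3,4]

so the chain groups are C_0 ≅ Z^5, C_1 ≅ Z^10, C_2 ≅ Z^10, C_3 ≅ Z^5.

Boundary ∂_1: C_1 → C_0 maps an edge to its endpoints' difference, ∂[p,q] = q − p. For instance
  ∂[0,2] = [2] − [0].
The resulting 5×10 matrix has rank 4, and its Smith normal form has invariant factors (1,1,1,1).

Boundary ∂_2: C_2 → C_1 maps a triangle to the signed sum of its edges. For instance
  ∂[0,1,2] = [1,2] − [0,2] + [0,1],
  ∂[1,2,3] = [2,3] − [1,3] + [1,2].
The 10×10 boundary matrix has rank 6 and Smith normal form diag(1,1,1,1,1,1).

∂_3: C_3 → C_2 sends each 3-simplex σ to the alternating sum Σ_i (−1)^i (σ with its i-th vertex removed). For instance
  ∂[0,2,3,4] = [2,3,4] − [0,3,4] + [0,2,4] − [0,2,3],
  ∂[1,2,3,4] = [2,3,4] − [1,3,4] + [1,2,4] − [1,2,3].
The resulting 10×5 matrix has rank 4, and its Smith normal form has invariant factors (1,1,1,1).

Reading off H_k = ker ∂_k / im ∂_{k+1}:

  H_1: rank ker ∂_1 − rank ∂_2 = (10 − 4) − 6 = 0, and the invariant factors of ∂_2 are all 1, so H_1 = 0.

(K is a triangulation of the 3-sphere S^3.)

H_1 = 0.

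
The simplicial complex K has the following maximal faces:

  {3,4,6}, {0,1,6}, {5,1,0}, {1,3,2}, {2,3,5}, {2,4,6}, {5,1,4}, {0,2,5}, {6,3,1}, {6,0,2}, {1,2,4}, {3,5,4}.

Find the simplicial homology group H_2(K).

H_2 = 0.

We work with the vertex ordering 0 < 1 < 2 < 3 < 4 < 5 < 6. The simplices of K, each written with vertices in increasing order, are:

  0-simplices (7): [0], [1], [2], [3], [4], [5], [6]
  1-simplices (18): [0,1], [0,2], [0,5], [0,6], [1,2], [1,3], [1,4], [1,5], [1,6], [2,3], [2,4], [2,5], [2,6], [3,4], [3,5], [3,6], [4,5], [4,6]
  2-simplices (12): [0,1,5], [0,1,6], [0,2,5], [0,2,6], [1,2,3], [1,2,4], [1,3,6], [1,4,5], [2,3,5], [2,4,6], [3,4,5], [3,4,6]

so the chain groups are C_0 ≅ Z^7, C_1 ≅ Z^18, C_2 ≅ Z^12.

∂_1: C_1 → C_0 sends each edge [p,q] (with p < q) to q − p.
As a 7×18 matrix over Z this has rank 6, with invariant factors (1,1,1,1,1,1).

Boundary ∂_2: C_2 → C_1 sends each 2-simplex [p,q,r] to [q,r] − [p,r] + [p,q]. For instance
  ∂[1,3,6] = [3,6] − [1,6] + [1,3],
  ∂[1,2,3] = [2,3] − [1,3] + [1,2].
The 18×12 boundary matrix has rank 12 and Smith normal form diag(1,1,1,1,1,1,1,1,1,1,1,2).

Computing H_k = (kernel of ∂_k) / (image of ∂_{k+1}):

  H_2: rank ker ∂_2 − rank ∂_3 = (12 − 12) − 0 = 0, and there is no ∂_3, so H_2 = 0.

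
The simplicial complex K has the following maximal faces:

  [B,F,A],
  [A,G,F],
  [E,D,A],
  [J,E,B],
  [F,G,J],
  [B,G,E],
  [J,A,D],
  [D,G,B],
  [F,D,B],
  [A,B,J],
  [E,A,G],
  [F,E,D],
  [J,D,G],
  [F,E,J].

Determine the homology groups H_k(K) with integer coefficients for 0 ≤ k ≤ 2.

Fix the vertex order A < B < D < E < F < G < J and write every simplex with vertices in increasing order. Then dim K = 2 and the simplices of K are:

  0-simplices (7): A, B, D, E, F, G, J
  1-simplices (21): AB, AD, AE, AF, AG, AJ, BD, BE, BF, BG, BJ, DE, DF, DG, DJ, EF, EG, EJ, FG, FJ, GJ
  2-simplices (14): ABF, ABJ, ADE, ADJ, AEG, AFG, BDF, BDG, BEG, BEJ, DEF, DGJ, EFJ, FGJ

giving chain groups C_0 ≅ Z^7, C_1 ≅ Z^21, C_2 ≅ Z^14.

∂_1: C_1 → C_0 sends each edge [p,q] (with p < q) to q − p.
The 7×21 boundary matrix has rank 6 and Smith normal form diag(1,1,1,1,1,1).

∂_2: C_2 → C_1 acts by ∂[p,q,r] = [q,r] − [p,r] + [p,q]. For instance
  ∂ADE = DE − AE + AD,
  ∂DEF = EF − DF + DE.
The 21×14 boundary matrix has rank 13 and Smith normal form diag(1,1,1,1,1,1,1,1,1,1,1,1,1).

Reading off H_k = ker ∂_k / im ∂_{k+1}:

  H_0: rank C_0 − rank ∂_1 = 7 − 6 = 1, and the invariant factors of ∂_1 are all 1, so H_0 ≅ Z.
  H_1: rank ker ∂_1 − rank ∂_2 = (21 − 6) − 13 = 2, and the invariant factors of ∂_2 are all 1, so H_1 ≅ Z^2.
  H_2: rank ker ∂_2 − rank ∂_3 = (14 − 13) − 0 = 1, and there is no ∂_3, so H_2 ≅ Z.

As a check, the Euler characteristic is 7 − 21 + 14 = 0, which agrees with 1 − 2 + 1 = 0.

H_0 = Z,  H_1 = Z^2,  H_2 = Z.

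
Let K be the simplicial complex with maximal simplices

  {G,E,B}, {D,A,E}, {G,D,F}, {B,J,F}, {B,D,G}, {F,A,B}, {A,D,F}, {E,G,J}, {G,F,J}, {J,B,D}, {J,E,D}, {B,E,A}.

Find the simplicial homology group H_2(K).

H_2 = 0.

Fix the vertex order A < B < D < E < F < G < J and write every simplex with vertices in increasing order. Then dim K = 2 and the simplices of K are:

  0-simplices (7): A, B, D, E, F, G, J
  1-simplices (18): AB, AD, AE, AF, BD, BE, BF, BG, BJ, DE, DF, DG, DJ, EG, EJ, FG, FJ, GJ
  2-simplices (12): ABE, ABF, ADE, ADF, BDG, BDJ, BEG, BFJ, DEJ, DFG, EGJ, FGJ

giving chain groups C_0 ≅ Z^7, C_1 ≅ Z^18, C_2 ≅ Z^12.

∂_1: C_1 → C_0 maps an edge to its endpoints' difference, ∂[p,q] = q − p.
As a 7×18 matrix over Z this has rank 6, with invariant factors (1,1,1,1,1,1).

∂_2: C_2 → C_1 sends each 2-simplex [p,q,r] to [q,r] − [p,r] + [p,q]. For instance
  ∂ABF = BF − AF + AB,
  ∂ADF = DF − AF + AD.
As a 18×12 matrix over Z this has rank 12, with invariant factors (1,1,1,1,1,1,1,1,1,1,1,2).

From H_k ≅ ker(∂_k) / im(∂_{k+1}) we obtain:

  H_2: rank ker ∂_2 − rank ∂_3 = (12 − 12) − 0 = 0, and there is no ∂_3, so H_2 = 0.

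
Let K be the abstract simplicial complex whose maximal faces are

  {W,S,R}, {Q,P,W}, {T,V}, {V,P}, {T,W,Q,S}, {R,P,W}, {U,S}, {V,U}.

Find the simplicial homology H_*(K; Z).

H_0 ≅ Z,  H_1 ≅ Z^2,  H_2 = 0,  H_3 = 0.

We work with the vertex ordering P < Q < R < S < T < U < V < W. The simplices of K, each written with vertices in increasing order, are:

  0-simplices (8): P, Q, R, S, T, U, V, W
  1-simplices (15): PQ, PR, PV, PW, QS, QT, QW, RS, RW, ST, SU, SW, TV, TW, UV
  2-simplices (7): PQW, PRW, QST, QSW, QTW, RSW, STW
  3-simplices (1): QSTW

Hence C_0 ≅ Z^8, C_1 ≅ Z^15, C_2 ≅ Z^7, C_3 ≅ Z^1.

The boundary map ∂_1: C_1 → C_0 maps an edge to its endpoints' difference, ∂[p,q] = q − p. For instance
  ∂RW = W − R.
The 8×15 boundary matrix has rank 7 and Smith normal form diag(1,1,1,1,1,1,1).

The boundary map ∂_2: C_2 → C_1 sends each 2-simplex [p,q,r] to [q,r] − [p,r] + [p,q]. For instance
  ∂PRW = RW − PW + PR,
  ∂QST = ST − QT + QS.
As a 15×7 matrix over Z this has rank 6, with invariant factors (1,1,1,1,1,1).

∂_3: C_3 → C_2 sends each 3-simplex σ to the alternating sum Σ_i (−1)^i (σ with its i-th vertex removed). For instance
  ∂QSTW = STW − QTW + QSW − QST.
The resulting 7×1 matrix has rank 1, and its Smith normal form has invariant factors (1).

Reading off H_k = ker ∂_k / im ∂_{k+1}:

  H_0: rank C_0 − rank ∂_1 = 8 − 7 = 1, and the invariant factors of ∂_1 are all 1, so H_0 = Z.
  H_1: rank ker ∂_1 − rank ∂_2 = (15 − 7) − 6 = 2, and the invariant factors of ∂_2 are all 1, so H_1 = Z^2.
  H_2: rank ker ∂_2 − rank ∂_3 = (7 − 6) − 1 = 0, and the invariant factors of ∂_3 are all 1, so H_2 = 0.
  H_3: rank ker ∂_3 − rank ∂_4 = (1 − 1) − 0 = 0, and there is no ∂_4, so H_3 = 0.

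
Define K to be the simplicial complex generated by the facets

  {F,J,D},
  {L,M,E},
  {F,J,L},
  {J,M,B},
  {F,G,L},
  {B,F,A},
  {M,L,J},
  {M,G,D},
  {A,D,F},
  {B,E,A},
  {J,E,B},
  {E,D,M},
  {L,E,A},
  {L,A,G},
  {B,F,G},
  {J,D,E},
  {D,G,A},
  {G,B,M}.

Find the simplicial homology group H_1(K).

H_1 = Z ⊕ Z/2Z.

Take the total order A < B < D < E < F < G < J < L < M on the vertex set. Then K (dimension 2) consists of the simplices:

  0-simplices (9): A, B, D, E, F, G, J, L, M
  1-simplices (27): AB, AD, AE, AF, AG, AL, BE, BF, BG, BJ, BM, DE, DF, DG, DJ, DM, EJ, EL, EM, FG, FJ, FL, GL, GM, JL, JM, LM
  2-simplices (18): ABE, ABF, ADF, ADG, AEL, AGL, BEJ, BFG, BGM, BJM, DEJ, DEM, DFJ, DGM, ELM, FGL, FJL, JLM

giving chain groups C_0 ≅ Z^9, C_1 ≅ Z^27, C_2 ≅ Z^18.

∂_1: C_1 → C_0 maps an edge to its endpoints' difference, ∂[p,q] = q − p. For instance
  ∂BJ = J − B.
The resulting 9×27 matrix has rank 8, and its Smith normal form has invariant factors (1,1,1,1,1,1,1,1).

Boundary ∂_2: C_2 → C_1 acts by ∂[p,q,r] = [q,r] − [p,r] + [p,q]. For instance
  ∂DGM = GM − DM + DG,
  ∂ABE = BE − AE + AB.
The resulting 27×18 matrix has rank 18, and its Smith normal form has invariant factors (1,1,1,1,1,1,1,1,1,1,1,1,1,1,1,1,1,2).

Computing H_k = (kernel of ∂_k) / (image of ∂_{k+1}):

  H_1: rank ker ∂_1 − rank ∂_2 = (27 − 8) − 18 = 1, and ∂_2 has invariant factor 2 > 1, so H_1 ≅ Z ⊕ Z/2Z.

(K is a triangulation of the Klein bottle.)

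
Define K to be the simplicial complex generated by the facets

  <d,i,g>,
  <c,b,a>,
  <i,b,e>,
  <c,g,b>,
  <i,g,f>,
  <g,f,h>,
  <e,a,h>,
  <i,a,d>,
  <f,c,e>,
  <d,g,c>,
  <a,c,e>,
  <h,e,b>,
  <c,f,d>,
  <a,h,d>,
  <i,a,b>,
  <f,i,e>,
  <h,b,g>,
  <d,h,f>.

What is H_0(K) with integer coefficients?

H_0 = Z.

Take the total order a < b < c < d < e < f < g < h < i on the vertex set. Then K (dimension 2) consists of the simplices:

  0-simplices (9): a, b, c, d, e, f, g, h, i
  1-simplices (27): ab, ac, ad, ae, ah, ai, bc, be, bg, bh, bi, cd, ce, cf, cg, df, dg, dh, di, ef, eh, ei, fg, fh, fi, gh, gi
  2-simplices (18): abc, abi, ace, adh, adi, aeh, bcg, beh, bei, bgh, cdf, cdg, cef, dfh, dgi, efi, fgh, fgi

Hence C_0 ≅ Z^9, C_1 ≅ Z^27, C_2 ≅ Z^18.

∂_1: C_1 → C_0 is given by ∂[p,q] = [q] − [p]. For instance
  ∂dh = h − d.
The 9×27 boundary matrix has rank 8 and Smith normal form diag(1,1,1,1,1,1,1,1).

Boundary ∂_2: C_2 → C_1 acts by ∂[p,q,r] = [q,r] − [p,r] + [p,q]. For instance
  ∂beh = eh − bh + be,
  ∂dgi = gi − di + dg.
The 27×18 boundary matrix has rank 18 and Smith normal form diag(1,1,1,1,1,1,1,1,1,1,1,1,1,1,1,1,1,2).

From H_k ≅ ker(∂_k) / im(∂_{k+1}) we obtain:

  H_0: rank C_0 − rank ∂_1 = 9 − 8 = 1, and the invariant factors of ∂_1 are all 1, so H_0 ≅ Z.

(K is a triangulation of the Klein bottle.)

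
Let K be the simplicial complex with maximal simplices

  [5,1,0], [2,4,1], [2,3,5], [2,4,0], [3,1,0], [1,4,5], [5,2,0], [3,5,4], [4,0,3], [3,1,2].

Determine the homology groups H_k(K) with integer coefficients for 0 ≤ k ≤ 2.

H_0 = Z,  H_1 = Z/2,  H_2 = 0.

Take the total order 0 < 1 < 2 < 3 < 4 < 5 on the vertex set. Then K (dimension 2) consists of the simplices:

  0-simplices (6): [0], [1], [2], [3], [4], [5]
  1-simplices (15): [0,1], [0,2], [0,3], [0,4], [0,5], [1,2], [1,3], [1,4], [1,5], [2,3], [2,4], [2,5], [3,4], [3,5], [4,5]
  2-simplices (10): [0,1,3], [0,1,5], [0,2,4], [0,2,5], [0,3,4], [1,2,3], [1,2,4], [1,4,5], [2,3,5], [3,4,5]

Hence C_0 ≅ Z^6, C_1 ≅ Z^15, C_2 ≅ Z^10.

Boundary ∂_1: C_1 → C_0 maps an edge to its endpoints' difference, ∂[p,q] = q − p. For instance
  ∂[2,3] = [3] − [2].
This gives a 6×15 integer matrix of rank 5; reducing to Smith normal form yields diagonal entries (1,1,1,1,1).

∂_2: C_2 → C_1 maps a triangle to the signed sum of its edges. For instance
  ∂[2,3,5] = [3,5] − [2,5] + [2,3],
  ∂[0,2,4] = [2,4] − [0,4] + [0,2].
The resulting 15×10 matrix has rank 10, and its Smith normal form has invariant factors (1,1,1,1,1,1,1,1,1,2).

From H_k ≅ ker(∂_k) / im(∂_{k+1}) we obtain:

  H_0: rank C_0 − rank ∂_1 = 6 − 5 = 1, and the invariant factors of ∂_1 are all 1, so H_0 = Z.
  H_1: rank ker ∂_1 − rank ∂_2 = (15 − 5) − 10 = 0, and ∂_2 has invariant factor 2 > 1, so H_1 = Z/2.
  H_2: rank ker ∂_2 − rank ∂_3 = (10 − 10) − 0 = 0, and there is no ∂_3, so H_2 = 0.

(K is a triangulation of the real projective plane RP^2.)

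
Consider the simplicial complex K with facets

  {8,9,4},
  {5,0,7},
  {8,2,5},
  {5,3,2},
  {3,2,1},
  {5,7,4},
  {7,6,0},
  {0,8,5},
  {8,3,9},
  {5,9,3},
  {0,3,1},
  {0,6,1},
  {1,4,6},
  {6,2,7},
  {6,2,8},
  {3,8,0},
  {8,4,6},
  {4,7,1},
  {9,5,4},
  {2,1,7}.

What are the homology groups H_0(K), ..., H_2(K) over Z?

H_0 = Z,  H_1 = Z ⊕ Z/2,  H_2 = 0.

Take the total order 0 < 1 < 2 < 3 < 4 < 5 < 6 < 7 < 8 < 9 on the vertex set. Then K (dimension 2) consists of the simplices:

  0-simplices (10): [0], [1], [2], [3], [4], [5], [6], [7], [8], [9]
  1-simplices (30): (30 of them)
  2-simplices (20): (20 of them)

Hence C_0 ≅ Z^10, C_1 ≅ Z^30, C_2 ≅ Z^20.

∂_1: C_1 → C_0 maps an edge to its endpoints' difference, ∂[p,q] = q − p.
The 10×30 boundary matrix has rank 9 and Smith normal form diag(1,1,1,1,1,1,1,1,1).

The boundary map ∂_2: C_2 → C_1 acts by ∂[p,q,r] = [q,r] − [p,r] + [p,q]. For instance
  ∂[2,3,5] = [3,5] − [2,5] + [2,3],
  ∂[0,5,7] = [5,7] − [0,7] + [0,5].
The resulting 30×20 matrix has rank 20, and its Smith normal form has invariant factors (1,1,1,1,1,1,1,1,1,1,1,1,1,1,1,1,1,1,1,2).

Reading off H_k = ker ∂_k / im ∂_{k+1}:

  H_0: rank C_0 − rank ∂_1 = 10 − 9 = 1, and the invariant factors of ∂_1 are all 1, so H_0 ≅ Z.
  H_1: rank ker ∂_1 − rank ∂_2 = (30 − 9) − 20 = 1, and ∂_2 has invariant factor 2 > 1, so H_1 ≅ Z ⊕ Z/2.
  H_2: rank ker ∂_2 − rank ∂_3 = (20 − 20) − 0 = 0, and there is no ∂_3, so H_2 ≅ 0.

As a check, the Euler characteristic is 10 − 30 + 20 = 0, which agrees with 1 − 1 + 0 = 0.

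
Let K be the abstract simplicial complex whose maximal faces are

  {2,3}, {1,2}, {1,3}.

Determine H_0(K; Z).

We work with the vertex ordering 1 < 2 < 3. The simplices of K, each written with vertices in increasing order, are:

  0-simplices (3): [1], [2], [3]
  1-simplices (3): [1,2], [1,3], [2,3]

so the chain groups are C_0 ≅ Z^3, C_1 ≅ Z^3.

The boundary map ∂_1: C_1 → C_0 is given by ∂[p,q] = [q] − [p]. For instance
  ∂[1,3] = [3] − [1].
This gives a 3×3 integer matrix of rank 2; reducing to Smith normal form yields diagonal entries (1,1).

Computing H_k = (kernel of ∂_k) / (image of ∂_{k+1}):

  H_0: rank C_0 − rank ∂_1 = 3 − 2 = 1, and the invariant factors of ∂_1 are all 1, so H_0 = Z.

H_0 = Z.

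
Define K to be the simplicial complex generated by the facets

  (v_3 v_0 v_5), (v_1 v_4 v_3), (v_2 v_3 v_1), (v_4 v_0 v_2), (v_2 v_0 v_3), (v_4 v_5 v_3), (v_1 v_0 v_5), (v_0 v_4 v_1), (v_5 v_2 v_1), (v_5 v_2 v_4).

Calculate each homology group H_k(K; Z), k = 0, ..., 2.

Take the total order v_0 < v_1 < v_2 < v_3 < v_4 < v_5 on the vertex set. Then K (dimension 2) consists of the simplices:

  0-simplices (6): [v_0], [v_1], [v_2], [v_3], [v_4], [v_5]
  1-simplices (15): (15 of them)
  2-simplices (10): [v_0,v_1,v_4], [v_0,v_1,v_5], [v_0,v_2,v_3], [v_0,v_2,v_4], [v_0,v_3,v_5], [v_1,v_2,v_3], [v_1,v_2,v_5], [v_1,v_3,v_4], [v_2,v_4,v_5], [v_3,v_4,v_5]

Hence C_0 ≅ Z^6, C_1 ≅ Z^15, C_2 ≅ Z^10.

The boundary map ∂_1: C_1 → C_0 is given by ∂[p,q] = [q] − [p]. For instance
  ∂[v_2,v_5] = [v_5] − [v_2].
The resulting 6×15 matrix has rank 5, and its Smith normal form has invariant factors (1,1,1,1,1).

Boundary ∂_2: C_2 → C_1 sends each 2-simplex [p,q,r] to [q,r] − [p,r] + [p,q]. For instance
  ∂[v_1,v_3,v_4] = [v_3,v_4] − [v_1,v_4] + [v_1,v_3],
  ∂[v_0,v_1,v_5] = [v_1,v_5] − [v_0,v_5] + [v_0,v_1].
The 15×10 boundary matrix has rank 10 and Smith normal form diag(1,1,1,1,1,1,1,1,1,2).

From H_k ≅ ker(∂_k) / im(∂_{k+1}) we obtain:

  H_0: rank C_0 − rank ∂_1 = 6 − 5 = 1, and the invariant factors of ∂_1 are all 1, so H_0 = Z.
  H_1: rank ker ∂_1 − rank ∂_2 = (15 − 5) − 10 = 0, and ∂_2 has invariant factor 2 > 1, so H_1 = Z/2.
  H_2: rank ker ∂_2 − rank ∂_3 = (10 − 10) − 0 = 0, and there is no ∂_3, so H_2 = 0.

(K is a triangulation of the real projective plane RP^2.)

H_0 = Z,  H_1 = Z/2,  H_2 = 0.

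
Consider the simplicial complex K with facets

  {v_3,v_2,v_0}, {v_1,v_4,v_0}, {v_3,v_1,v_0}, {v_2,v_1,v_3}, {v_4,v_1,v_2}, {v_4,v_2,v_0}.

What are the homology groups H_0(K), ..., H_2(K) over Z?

H_0 = Z,  H_1 = 0,  H_2 = Z.

We work with the vertex ordering v_0 < v_1 < v_2 < v_3 < v_4. The simplices of K, each written with vertices in increasing order, are:

  0-simplices (5): [v_0], [v_1], [v_2], [v_3], [v_4]
  1-simplices (9): [v_0,v_1], [v_0,v_2], [v_0,v_3], [v_0,v_4], [v_1,v_2], [v_1,v_3], [v_1,v_4], [v_2,v_3], [v_2,v_4]
  2-simplices (6): [v_0,v_1,v_3], [v_0,v_1,v_4], [v_0,v_2,v_3], [v_0,v_2,v_4], [v_1,v_2,v_3], [v_1,v_2,v_4]

Hence C_0 ≅ Z^5, C_1 ≅ Z^9, C_2 ≅ Z^6.

The boundary map ∂_1: C_1 → C_0 is given by ∂[p,q] = [q] − [p].
The resulting 5×9 matrix has rank 4, and its Smith normal form has invariant factors (1,1,1,1).

Boundary ∂_2: C_2 → C_1 maps a triangle to the signed sum of its edges. For instance
  ∂[v_1,v_2,v_4] = [v_2,v_4] − [v_1,v_4] + [v_1,v_2],
  ∂[v_0,v_2,v_3] = [v_2,v_3] − [v_0,v_3] + [v_0,v_2].
As a 9×6 matrix over Z this has rank 5, with invariant factors (1,1,1,1,1).

Computing H_k = (kernel of ∂_k) / (image of ∂_{k+1}):

  H_0: rank C_0 − rank ∂_1 = 5 − 4 = 1, and the invariant factors of ∂_1 are all 1, so H_0 = Z.
  H_1: rank ker ∂_1 − rank ∂_2 = (9 − 4) − 5 = 0, and the invariant factors of ∂_2 are all 1, so H_1 = 0.
  H_2: rank ker ∂_2 − rank ∂_3 = (6 − 5) − 0 = 1, and there is no ∂_3, so H_2 = Z.

(K is a triangulation of the 2-sphere S^2.)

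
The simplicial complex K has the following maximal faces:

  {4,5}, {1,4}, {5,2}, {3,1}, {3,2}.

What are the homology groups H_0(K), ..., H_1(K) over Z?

Order the vertices as 1 < 2 < 3 < 4 < 5. Listing each simplex with vertices in this order, K has dimension 1 with simplices:

  0-simplices (5): [1], [2], [3], [4], [5]
  1-simplices (5): [1,3], [1,4], [2,3], [2,5], [4,5]

Hence C_0 ≅ Z^5, C_1 ≅ Z^5.

∂_1: C_1 → C_0 maps an edge to its endpoints' difference, ∂[p,q] = q − p.
The 5×5 boundary matrix has rank 4 and Smith normal form diag(1,1,1,1).

Computing H_k = (kernel of ∂_k) / (image of ∂_{k+1}):

  H_0: rank C_0 − rank ∂_1 = 5 − 4 = 1, and the invariant factors of ∂_1 are all 1, so H_0 ≅ Z.
  H_1: rank ker ∂_1 − rank ∂_2 = (5 − 4) − 0 = 1, and there is no ∂_2, so H_1 ≅ Z.

(K is a triangulation of the circle S^1.)

H_0 ≅ Z,  H_1 ≅ Z.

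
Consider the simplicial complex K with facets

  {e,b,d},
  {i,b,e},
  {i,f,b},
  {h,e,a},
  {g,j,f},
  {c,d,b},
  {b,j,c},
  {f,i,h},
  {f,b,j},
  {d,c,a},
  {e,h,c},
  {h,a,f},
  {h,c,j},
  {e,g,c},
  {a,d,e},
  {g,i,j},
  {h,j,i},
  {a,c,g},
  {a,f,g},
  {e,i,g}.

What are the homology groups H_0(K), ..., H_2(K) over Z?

H_0 = Z,  H_1 = Z ⊕ Z/2Z,  H_2 = 0.

Take the total order a < b < c < d < e < f < g < h < i < j on the vertex set. Then K (dimension 2) consists of the simplices:

  0-simplices (10): a, b, c, d, e, f, g, h, i, j
  1-simplices (30): ac, ad, ae, af, ag, ah, bc, bd, be, bf, bi, bj, cd, ce, cg, ch, cj, de, eg, eh, ei, fg, fh, fi, fj, gi, gj, hi, hj, ij
  2-simplices (20): acd, acg, ade, aeh, afg, afh, bcd, bcj, bde, bei, bfi, bfj, ceg, ceh, chj, egi, fgj, fhi, gij, hij

Hence C_0 ≅ Z^10, C_1 ≅ Z^30, C_2 ≅ Z^20.

∂_1: C_1 → C_0 maps an edge to its endpoints' difference, ∂[p,q] = q − p.
The resulting 10×30 matrix has rank 9, and its Smith normal form has invariant factors (1,1,1,1,1,1,1,1,1).

∂_2: C_2 → C_1 sends each 2-simplex [p,q,r] to [q,r] − [p,r] + [p,q]. For instance
  ∂aeh = eh − ah + ae,
  ∂egi = gi − ei + eg.
As a 30×20 matrix over Z this has rank 20, with invariant factors (1,1,1,1,1,1,1,1,1,1,1,1,1,1,1,1,1,1,1,2).

Computing H_k = (kernel of ∂_k) / (image of ∂_{k+1}):

  H_0: rank C_0 − rank ∂_1 = 10 − 9 = 1, and the invariant factors of ∂_1 are all 1, so H_0 = Z.
  H_1: rank ker ∂_1 − rank ∂_2 = (30 − 9) − 20 = 1, and ∂_2 has invariant factor 2 > 1, so H_1 = Z ⊕ Z/2Z.
  H_2: rank ker ∂_2 − rank ∂_3 = (20 − 20) − 0 = 0, and there is no ∂_3, so H_2 = 0.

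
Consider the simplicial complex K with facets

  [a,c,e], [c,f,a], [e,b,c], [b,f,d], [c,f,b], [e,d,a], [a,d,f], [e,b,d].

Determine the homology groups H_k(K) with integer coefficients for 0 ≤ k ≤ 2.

H_0 = Z,  H_1 = 0,  H_2 = Z.

Order the vertices as a < b < c < d < e < f. Listing each simplex with vertices in this order, K has dimension 2 with simplices:

  0-simplices (6): a, b, c, d, e, f
  1-simplices (12): ac, ad, ae, af, bc, bd, be, bf, ce, cf, de, df
  2-simplices (8): ace, acf, ade, adf, bce, bcf, bde, bdf

so the chain groups are C_0 ≅ Z^6, C_1 ≅ Z^12, C_2 ≅ Z^8.

∂_1: C_1 → C_0 maps an edge to its endpoints' difference, ∂[p,q] = q − p.
The 6×12 boundary matrix has rank 5 and Smith normal form diag(1,1,1,1,1).

The boundary map ∂_2: C_2 → C_1 maps a triangle to the signed sum of its edges. For instance
  ∂bdf = df − bf + bd,
  ∂adf = df − af + ad.
This gives a 12×8 integer matrix of rank 7; reducing to Smith normal form yields diagonal entries (1,1,1,1,1,1,1).

Computing H_k = (kernel of ∂_k) / (image of ∂_{k+1}):

  H_0: rank C_0 − rank ∂_1 = 6 − 5 = 1, and the invariant factors of ∂_1 are all 1, so H_0 ≅ Z.
  H_1: rank ker ∂_1 − rank ∂_2 = (12 − 5) − 7 = 0, and the invariant factors of ∂_2 are all 1, so H_1 ≅ 0.
  H_2: rank ker ∂_2 − rank ∂_3 = (8 − 7) − 0 = 1, and there is no ∂_3, so H_2 ≅ Z.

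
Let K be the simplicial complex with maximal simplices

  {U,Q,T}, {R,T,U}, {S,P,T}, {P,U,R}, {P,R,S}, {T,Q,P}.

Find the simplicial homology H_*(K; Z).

H_0 = Z,  H_1 = Z,  H_2 = 0.

Take the total order P < Q < R < S < T < U on the vertex set. Then K (dimension 2) consists of the simplices:

  0-simplices (6): P, Q, R, S, T, U
  1-simplices (12): PQ, PR, PS, PT, PU, QT, QU, RS, RT, RU, ST, TU
  2-simplices (6): PQT, PRS, PRU, PST, QTU, RTU

Hence C_0 ≅ Z^6, C_1 ≅ Z^12, C_2 ≅ Z^6.

Boundary ∂_1: C_1 → C_0 maps an edge to its endpoints' difference, ∂[p,q] = q − p. For instance
  ∂PS = S − P.
The resulting 6×12 matrix has rank 5, and its Smith normal form has invariant factors (1,1,1,1,1).

The boundary map ∂_2: C_2 → C_1 acts by ∂[p,q,r] = [q,r] − [p,r] + [p,q]. For instance
  ∂PRU = RU − PU + PR,
  ∂RTU = TU − RU + RT.
As a 12×6 matrix over Z this has rank 6, with invariant factors (1,1,1,1,1,1).

From H_k ≅ ker(∂_k) / im(∂_{k+1}) we obtain:

  H_0: rank C_0 − rank ∂_1 = 6 − 5 = 1, and the invariant factors of ∂_1 are all 1, so H_0 = Z.
  H_1: rank ker ∂_1 − rank ∂_2 = (12 − 5) − 6 = 1, and the invariant factors of ∂_2 are all 1, so H_1 = Z.
  H_2: rank ker ∂_2 − rank ∂_3 = (6 − 6) − 0 = 0, and there is no ∂_3, so H_2 = 0.

As a check, the Euler characteristic is 6 − 12 + 6 = 0, which agrees with 1 − 1 + 0 = 0.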